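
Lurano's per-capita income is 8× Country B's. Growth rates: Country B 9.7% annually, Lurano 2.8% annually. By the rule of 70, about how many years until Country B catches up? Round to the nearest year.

30 years

The growth-rate gap is 9.7% − 2.8% = 6.9 percentage points.
So the ratio between them halves every 70/6.9 ≈ 10.14 years.
An 8× gap closes after 3 halvings: 3 × 10.14 ≈ 30 years.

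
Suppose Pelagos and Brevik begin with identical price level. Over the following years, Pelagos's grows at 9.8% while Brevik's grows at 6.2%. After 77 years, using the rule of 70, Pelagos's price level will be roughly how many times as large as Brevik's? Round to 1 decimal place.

approximately 15.6 times

Pelagos pulls ahead at 3.6 pp per year, so the ratio doubles every 70/3.6 ≈ 19.44 years.
In 77 years that's 3.96 doublings: 2^3.96 ≈ 15.6.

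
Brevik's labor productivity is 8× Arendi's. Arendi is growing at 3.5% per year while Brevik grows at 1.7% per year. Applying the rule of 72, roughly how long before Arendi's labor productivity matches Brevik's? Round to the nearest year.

The growth-rate gap is 3.5% − 1.7% = 1.8 percentage points.
So the ratio between them halves every 72/1.8 ≈ 40.00 years.
An 8× gap closes after 3 halvings: 3 × 40.00 ≈ 120 years.

about 120 years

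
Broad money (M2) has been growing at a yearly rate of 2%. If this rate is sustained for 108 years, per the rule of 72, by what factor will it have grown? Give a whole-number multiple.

approximately 8 times

At 2% one doubling takes ≈ 36.00 years; 108 years is 3 of them, so ×8.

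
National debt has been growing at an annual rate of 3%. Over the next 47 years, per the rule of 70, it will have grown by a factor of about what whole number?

At 3% one doubling takes ≈ 23.33 years; 47 years is 2 of them, so ×4.

approximately 4 times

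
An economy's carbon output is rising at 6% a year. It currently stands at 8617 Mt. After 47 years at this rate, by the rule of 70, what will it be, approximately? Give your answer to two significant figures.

about 140000 Mt

Doubling time ≈ 70/6 = 11.67 years.
47 years is 47/11.67 ≈ 4.03 doublings, a factor of 2^4.03 ≈ 16.34.
8617 × 16.34 ≈ 140000 Mt.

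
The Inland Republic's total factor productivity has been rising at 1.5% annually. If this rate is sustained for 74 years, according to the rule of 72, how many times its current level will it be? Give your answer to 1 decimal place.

approximately 2.9 times

Doubling time ≈ 72/1.5 = 48.00 years.
74 years / 48.00 ≈ 1.54 doublings → factor 2^1.54 ≈ 2.9.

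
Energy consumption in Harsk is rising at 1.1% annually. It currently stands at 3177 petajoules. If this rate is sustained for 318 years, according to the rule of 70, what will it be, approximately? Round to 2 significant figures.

Doubling time ≈ 70/1.1 = 63.64 years.
318 years is 318/63.64 ≈ 5.00 doublings, a factor of 2^5.00 ≈ 32.00.
3177 × 32.00 ≈ 100000 petajoules.

≈ 100000 petajoules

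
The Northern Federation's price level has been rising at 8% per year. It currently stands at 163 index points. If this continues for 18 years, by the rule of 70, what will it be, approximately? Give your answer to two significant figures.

Doubling time ≈ 70/8 = 8.75 years.
18 years is 18/8.75 ≈ 2.06 doublings, a factor of 2^2.06 ≈ 4.17.
163 × 4.17 ≈ 680 index points.

680 index points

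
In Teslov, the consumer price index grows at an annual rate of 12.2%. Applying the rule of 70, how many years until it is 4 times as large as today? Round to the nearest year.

At 12.2% it doubles every 70/12.2 ≈ 5.74 years.
4 = 2^2, so 2 doublings → 11 years.

about 11 years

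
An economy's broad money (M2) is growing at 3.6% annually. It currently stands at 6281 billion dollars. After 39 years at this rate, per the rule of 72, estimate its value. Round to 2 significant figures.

around 24000 billion dollars

It doubles every 72/3.6 ≈ 20.00 years, so 39 years is 1.95 doublings.
2^1.95 ≈ 3.86; 6281 × 3.86 ≈ 24000 billion dollars.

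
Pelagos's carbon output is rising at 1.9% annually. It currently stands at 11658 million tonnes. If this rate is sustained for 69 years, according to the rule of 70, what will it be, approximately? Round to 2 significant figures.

about 43000 million tonnes

It doubles every 70/1.9 ≈ 36.84 years, so 69 years is 1.87 doublings.
2^1.87 ≈ 3.66; 11658 × 3.66 ≈ 43000 million tonnes.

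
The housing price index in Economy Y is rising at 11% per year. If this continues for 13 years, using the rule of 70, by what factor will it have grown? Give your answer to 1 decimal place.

around 4.1 times

Doubles every ≈ 6.36 years (70/11).
13 years is 2.04 doublings; 2^2.04 ≈ 4.1×.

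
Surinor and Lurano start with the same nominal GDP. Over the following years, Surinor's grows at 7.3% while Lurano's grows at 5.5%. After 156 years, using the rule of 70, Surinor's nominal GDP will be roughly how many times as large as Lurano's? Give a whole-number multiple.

Only the 1.8-point difference matters.
70/1.8 ≈ 38.89 years per doubling of the ratio; 156 years gives 4.01 doublings, so ≈ 16×.

approximately 16 times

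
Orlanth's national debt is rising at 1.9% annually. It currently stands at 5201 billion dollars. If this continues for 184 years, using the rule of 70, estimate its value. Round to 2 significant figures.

approximately 170000 billion dollars

Doubling time ≈ 70/1.9 = 36.84 years.
184 years is 184/36.84 ≈ 4.99 doublings, a factor of 2^4.99 ≈ 31.78.
5201 × 31.78 ≈ 170000 billion dollars.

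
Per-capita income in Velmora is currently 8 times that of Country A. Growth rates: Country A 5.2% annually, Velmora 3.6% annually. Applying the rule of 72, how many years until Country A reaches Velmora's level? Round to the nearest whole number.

around 135 years

What matters is the difference: 1.6 pp.
Rule of 72 on the gap: the ratio halves every 72/1.6 ≈ 45.00 years.
An 8 times gap closes after 3 halvings: 3 × 45.00 ≈ 135 years.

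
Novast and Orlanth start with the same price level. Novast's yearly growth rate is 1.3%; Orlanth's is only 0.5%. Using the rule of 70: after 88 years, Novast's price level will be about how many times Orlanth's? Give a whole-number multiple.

about 2 times

Rate gap = 1.3% − 0.5% = 0.8 points.
The ratio doubles every 70/0.8 ≈ 87.50 years.
88/87.50 ≈ 1.01 doublings → ratio ≈ 2^1.01 ≈ 2.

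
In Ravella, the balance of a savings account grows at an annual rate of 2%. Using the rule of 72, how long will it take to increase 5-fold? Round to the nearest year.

roughly 84 years

At 2% it doubles every 72/2 ≈ 36.00 years.
Reaching 5× takes log₂(5) ≈ 2.32 doublings.
2.32 × 36.00 ≈ 84 years.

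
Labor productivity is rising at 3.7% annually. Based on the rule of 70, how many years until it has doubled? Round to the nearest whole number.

19 years

Doubling time ≈ 70 / 3.7 = 18.92 years.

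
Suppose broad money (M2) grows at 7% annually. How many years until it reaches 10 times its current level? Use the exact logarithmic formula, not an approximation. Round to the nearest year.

t = ln(10) / ln(1 + 0.07) = 2.3026 / 0.067659 ≈ 34.03.
≈ 34 years.

34 years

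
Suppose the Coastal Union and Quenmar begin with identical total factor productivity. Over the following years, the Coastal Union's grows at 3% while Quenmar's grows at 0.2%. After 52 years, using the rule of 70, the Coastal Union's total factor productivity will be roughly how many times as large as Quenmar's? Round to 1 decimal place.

approximately 4.2 times

Only the 2.8-point difference matters.
70/2.8 ≈ 25.00 years per doubling of the ratio; 52 years gives 2.08 doublings, so ≈ 4.2×.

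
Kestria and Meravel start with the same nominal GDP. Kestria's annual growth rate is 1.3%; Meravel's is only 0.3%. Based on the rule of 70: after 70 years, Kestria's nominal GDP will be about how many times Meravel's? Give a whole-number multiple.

about 2 times

Kestria pulls ahead at 1 pp per year, so the ratio doubles every 70/1 ≈ 70.00 years.
In 70 years that's 1.00 doublings: 2^1.00 ≈ 2.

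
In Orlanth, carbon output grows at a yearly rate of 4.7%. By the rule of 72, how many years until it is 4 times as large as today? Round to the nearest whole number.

Doubling time ≈ 72/4.7 = 15.32 years.
4 = 2^2, so 2 doublings → 31 years.

around 31 years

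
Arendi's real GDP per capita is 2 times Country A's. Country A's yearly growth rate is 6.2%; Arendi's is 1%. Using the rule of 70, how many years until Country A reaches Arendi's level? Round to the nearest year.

about 13 years

Country A gains on Arendi at 6.2% − 1% = 5.2 points a year.
At that relative rate the gap halves every 70/5.2 ≈ 13.46 years.
A 2 times gap closes after 1 halving: 1 × 13.46 ≈ 13 years.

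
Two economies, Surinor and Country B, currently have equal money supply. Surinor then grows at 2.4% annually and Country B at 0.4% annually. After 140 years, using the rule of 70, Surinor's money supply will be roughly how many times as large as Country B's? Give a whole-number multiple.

roughly 16 times

Rate gap = 2.4% − 0.4% = 2 points.
The ratio doubles every 70/2 ≈ 35.00 years.
140/35.00 ≈ 4.00 doublings → ratio ≈ 2^4.00 ≈ 16.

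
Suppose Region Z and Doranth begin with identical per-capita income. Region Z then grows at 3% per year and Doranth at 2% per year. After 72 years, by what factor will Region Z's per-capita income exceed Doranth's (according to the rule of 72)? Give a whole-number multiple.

2 times

Rate gap = 3% − 2% = 1 point.
The ratio doubles every 72/1 ≈ 72.00 years.
72/72.00 ≈ 1.00 doublings → ratio ≈ 2^1.00 ≈ 2.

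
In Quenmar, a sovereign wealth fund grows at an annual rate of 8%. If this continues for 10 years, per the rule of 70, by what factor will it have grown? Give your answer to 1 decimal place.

Doubling time ≈ 70/8 = 8.75 years.
10 years / 8.75 ≈ 1.14 doublings → factor 2^1.14 ≈ 2.2.

roughly 2.2 times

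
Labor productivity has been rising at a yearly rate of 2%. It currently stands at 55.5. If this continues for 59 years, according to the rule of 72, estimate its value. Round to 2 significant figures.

approximately 170

It doubles every 72/2 ≈ 36.00 years, so 59 years is 1.64 doublings.
2^1.64 ≈ 3.12; 55.5 × 3.12 ≈ 170.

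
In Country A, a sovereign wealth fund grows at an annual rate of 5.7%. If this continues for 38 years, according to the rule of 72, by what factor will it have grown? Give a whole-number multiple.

8 times

At 5.7% one doubling takes ≈ 12.63 years; 38 years is 3 of them, so ×8.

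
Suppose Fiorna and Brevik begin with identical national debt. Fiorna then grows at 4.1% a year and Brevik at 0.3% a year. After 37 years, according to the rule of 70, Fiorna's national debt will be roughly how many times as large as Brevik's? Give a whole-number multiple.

Only the 3.8-point difference matters.
70/3.8 ≈ 18.42 years per doubling of the ratio; 37 years gives 2.01 doublings, so ≈ 4×.

about 4 times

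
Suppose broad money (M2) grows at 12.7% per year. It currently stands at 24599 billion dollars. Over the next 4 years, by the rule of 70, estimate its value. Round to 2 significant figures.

roughly 41000 billion dollars

Doubling time ≈ 70/12.7 = 5.51 years.
4 years is 4/5.51 ≈ 0.73 doublings, a factor of 2^0.73 ≈ 1.66.
24599 × 1.66 ≈ 41000 billion dollars.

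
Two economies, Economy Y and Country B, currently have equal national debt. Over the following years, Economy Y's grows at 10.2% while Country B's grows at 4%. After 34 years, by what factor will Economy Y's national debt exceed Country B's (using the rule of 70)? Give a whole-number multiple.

≈ 8 times

Economy Y pulls ahead at 6.2 pp per year, so the ratio doubles every 70/6.2 ≈ 11.29 years.
In 34 years that's 3.01 doublings: 2^3.01 ≈ 8.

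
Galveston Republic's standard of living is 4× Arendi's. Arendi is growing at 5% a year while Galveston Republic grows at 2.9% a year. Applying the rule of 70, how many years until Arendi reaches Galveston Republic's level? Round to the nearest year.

What matters is the difference: 2.1 pp.
Rule of 70 on the gap: the ratio halves every 70/2.1 ≈ 33.33 years.
A 4× gap closes after 2 halvings: 2 × 33.33 ≈ 67 years.

≈ 67 years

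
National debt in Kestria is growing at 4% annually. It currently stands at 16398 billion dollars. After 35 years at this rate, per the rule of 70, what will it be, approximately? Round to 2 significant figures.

≈ 66000 billion dollars

Doubling time ≈ 70/4 = 17.50 years.
35 years is 35/17.50 ≈ 2.00 doublings, a factor of 2^2.00 ≈ 4.00.
16398 × 4.00 ≈ 66000 billion dollars.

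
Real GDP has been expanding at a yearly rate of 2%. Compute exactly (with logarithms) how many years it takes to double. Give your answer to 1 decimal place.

35.0 years

t = ln(2) / ln(1 + 0.02) = 0.6931 / 0.019803 ≈ 35.00.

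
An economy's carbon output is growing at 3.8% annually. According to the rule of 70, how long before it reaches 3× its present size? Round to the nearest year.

roughly 29 years

One doubling takes 70/3.8 = 18.42 years.
3× is log₂ 3 ≈ 1.58 doublings, so ≈ 1.58 × 18.42 = 29 years.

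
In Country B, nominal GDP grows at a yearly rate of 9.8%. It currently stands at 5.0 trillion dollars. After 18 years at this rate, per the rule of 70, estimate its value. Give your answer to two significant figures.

It doubles every 70/9.8 ≈ 7.14 years, so 18 years is 2.52 doublings.
2^2.52 ≈ 5.74; 5.0 × 5.74 ≈ 29 trillion dollars.

around 29 trillion dollars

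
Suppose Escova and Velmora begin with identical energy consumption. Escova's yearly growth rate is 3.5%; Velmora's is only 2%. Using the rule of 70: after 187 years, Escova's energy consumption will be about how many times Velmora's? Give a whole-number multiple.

approximately 16 times

Escova pulls ahead at 1.5 pp per year, so the ratio doubles every 70/1.5 ≈ 46.67 years.
In 187 years that's 4.01 doublings: 2^4.01 ≈ 16.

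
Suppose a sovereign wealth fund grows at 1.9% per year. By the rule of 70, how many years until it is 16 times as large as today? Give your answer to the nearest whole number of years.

approximately 147 years

Doubling time ≈ 70/1.9 = 36.84 years.
Getting to 16× needs 4 doublings: 4 × 36.84 ≈ 147 years.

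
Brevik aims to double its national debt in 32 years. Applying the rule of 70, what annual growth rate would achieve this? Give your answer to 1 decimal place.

70 / 32 ≈ 2.19, so about 2.2% annually.

approximately 2.2%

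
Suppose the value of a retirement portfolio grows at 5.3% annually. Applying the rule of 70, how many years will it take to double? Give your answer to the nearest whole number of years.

At 5.3%, doubling takes about 70/5.3 = 13.21 years.

13 years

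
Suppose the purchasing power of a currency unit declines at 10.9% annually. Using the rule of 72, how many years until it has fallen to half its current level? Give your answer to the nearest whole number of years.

≈ 7 years

The rule works in reverse for decay: 72/10.9 ≈ 6.61 years to halve.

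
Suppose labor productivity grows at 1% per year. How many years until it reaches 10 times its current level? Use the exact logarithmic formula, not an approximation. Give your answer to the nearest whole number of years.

231 years

t = ln(10) / ln(1 + 0.01) = 2.3026 / 0.009950 ≈ 231.42.
≈ 231 years.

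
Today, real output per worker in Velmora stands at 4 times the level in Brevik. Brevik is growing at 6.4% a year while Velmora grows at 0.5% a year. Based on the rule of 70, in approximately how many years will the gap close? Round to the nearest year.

approximately 24 years

Brevik gains on Velmora at 6.4% − 0.5% = 5.9 points a year.
At that relative rate the gap halves every 70/5.9 ≈ 11.86 years.
A 4 times gap closes after 2 halvings: 2 × 11.86 ≈ 24 years.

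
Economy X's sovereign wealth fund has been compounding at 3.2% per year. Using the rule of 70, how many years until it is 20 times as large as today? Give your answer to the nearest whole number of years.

At 3.2% it doubles every 70/3.2 ≈ 21.88 years.
20× is log₂ 20 ≈ 4.32 doublings, so ≈ 4.32 × 21.88 = 95 years.

about 95 years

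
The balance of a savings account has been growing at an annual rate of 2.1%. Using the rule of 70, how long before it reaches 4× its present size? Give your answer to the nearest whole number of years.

around 67 years

At 2.1% it doubles every 70/2.1 ≈ 33.33 years.
4 = 2^2, so 2 doublings → 67 years.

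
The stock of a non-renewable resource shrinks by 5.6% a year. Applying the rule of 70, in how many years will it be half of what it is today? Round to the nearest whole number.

Halving time ≈ 70 / 5.6 = 12.50 → 13 years.

around 13 years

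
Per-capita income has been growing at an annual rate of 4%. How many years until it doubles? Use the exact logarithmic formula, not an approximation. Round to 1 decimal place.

t = ln(2) / ln(1 + 0.04) = 0.6931 / 0.039221 ≈ 17.67.

17.7 years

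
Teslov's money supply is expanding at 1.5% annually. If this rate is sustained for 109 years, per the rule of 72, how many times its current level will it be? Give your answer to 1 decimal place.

4.8 times

Doubles every ≈ 48.00 years (72/1.5).
109 years is 2.27 doublings; 2^2.27 ≈ 4.8×.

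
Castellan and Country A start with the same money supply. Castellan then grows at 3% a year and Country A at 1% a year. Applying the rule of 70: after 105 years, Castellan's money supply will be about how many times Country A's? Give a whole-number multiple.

Only the 2-point difference matters.
70/2 ≈ 35.00 years per doubling of the ratio; 105 years gives 3.00 doublings, so ≈ 8×.

around 8 times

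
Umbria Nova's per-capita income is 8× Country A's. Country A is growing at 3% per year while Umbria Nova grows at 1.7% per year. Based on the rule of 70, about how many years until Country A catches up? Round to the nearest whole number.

roughly 162 years

What matters is the difference: 1.3 pp.
Rule of 70 on the gap: the ratio halves every 70/1.3 ≈ 53.85 years.
An 8× gap closes after 3 halvings: 3 × 53.85 ≈ 162 years.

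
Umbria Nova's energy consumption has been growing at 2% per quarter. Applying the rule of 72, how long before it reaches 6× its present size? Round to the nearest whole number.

≈ 93 quarters

One doubling takes 72/2 = 36.00 quarters.
Reaching 6× takes log₂(6) ≈ 2.58 doublings.
2.58 × 36.00 ≈ 93 quarters.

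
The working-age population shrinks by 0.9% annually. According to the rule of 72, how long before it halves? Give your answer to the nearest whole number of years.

Falling at 0.9%, it halves about every 72/0.9 = 80.00 years.

roughly 80 years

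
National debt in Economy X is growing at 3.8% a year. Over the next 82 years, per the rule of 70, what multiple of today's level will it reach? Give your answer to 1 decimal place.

Doubles every ≈ 18.42 years (70/3.8).
82 years is 4.45 doublings; 2^4.45 ≈ 21.9×.

about 21.9 times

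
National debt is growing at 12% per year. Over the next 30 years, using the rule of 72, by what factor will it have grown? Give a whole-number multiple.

approximately 32 times

Doubling time ≈ 72/12 = 6.00 years.
30/6.00 ≈ 5 doublings, so about 2^5 = 32×.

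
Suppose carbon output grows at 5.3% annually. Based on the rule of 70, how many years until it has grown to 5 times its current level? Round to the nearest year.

roughly 31 years

Doubling time ≈ 70/5.3 = 13.21 years.
5× is log₂ 5 ≈ 2.32 doublings, so ≈ 2.32 × 13.21 = 31 years.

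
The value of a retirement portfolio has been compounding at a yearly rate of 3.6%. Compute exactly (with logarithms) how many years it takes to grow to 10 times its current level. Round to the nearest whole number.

65 years

t = ln(10) / ln(1 + 0.036) = 2.3026 / 0.035367 ≈ 65.11.
≈ 65 years.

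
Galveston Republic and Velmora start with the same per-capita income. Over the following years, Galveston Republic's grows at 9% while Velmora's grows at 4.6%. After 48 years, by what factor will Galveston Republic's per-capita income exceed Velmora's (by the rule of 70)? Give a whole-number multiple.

Rate gap = 9% − 4.6% = 4.4 points.
The ratio doubles every 70/4.4 ≈ 15.91 years.
48/15.91 ≈ 3.02 doublings → ratio ≈ 2^3.02 ≈ 8.

8 times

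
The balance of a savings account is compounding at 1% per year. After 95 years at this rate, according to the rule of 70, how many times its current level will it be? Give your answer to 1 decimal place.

roughly 2.6 times

Doubling time ≈ 70/1 = 70.00 years.
95 years / 70.00 ≈ 1.36 doublings → factor 2^1.36 ≈ 2.6.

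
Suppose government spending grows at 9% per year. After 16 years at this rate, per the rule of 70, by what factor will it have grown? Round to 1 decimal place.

Doubles every ≈ 7.78 years (70/9).
16 years is 2.06 doublings; 2^2.06 ≈ 4.2×.

approximately 4.2 times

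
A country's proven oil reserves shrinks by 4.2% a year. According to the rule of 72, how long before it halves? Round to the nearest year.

≈ 17 years

The rule works in reverse for decay: 72/4.2 ≈ 17.14 years to halve.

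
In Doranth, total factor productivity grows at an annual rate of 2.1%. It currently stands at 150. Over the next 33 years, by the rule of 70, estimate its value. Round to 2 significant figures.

around 300

Doubling time ≈ 70/2.1 = 33.33 years.
33 years is 33/33.33 ≈ 0.99 doublings, a factor of 2^0.99 ≈ 1.99.
150 × 1.99 ≈ 300.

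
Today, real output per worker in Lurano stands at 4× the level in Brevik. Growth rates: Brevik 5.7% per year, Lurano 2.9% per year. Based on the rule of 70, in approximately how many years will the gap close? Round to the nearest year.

roughly 50 years

Brevik gains on Lurano at 5.7% − 2.9% = 2.8 points a year.
At that relative rate the gap halves every 70/2.8 ≈ 25.00 years.
A 4× gap closes after 2 halvings: 2 × 25.00 ≈ 50 years.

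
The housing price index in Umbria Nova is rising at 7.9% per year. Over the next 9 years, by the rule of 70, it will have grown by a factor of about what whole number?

approximately 2 times

At 7.9% one doubling takes ≈ 8.86 years; 9 years is 1 of them, so ×2.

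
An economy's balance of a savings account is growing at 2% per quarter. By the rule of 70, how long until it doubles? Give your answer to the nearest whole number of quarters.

roughly 35 quarters

70/2 ≈ 35.00, so it doubles roughly every 35 quarters.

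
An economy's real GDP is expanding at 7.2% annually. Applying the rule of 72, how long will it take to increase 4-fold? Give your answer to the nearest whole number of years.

At 7.2% it doubles every 72/7.2 ≈ 10.00 years.
Getting to 4× needs 2 doublings: 2 × 10.00 ≈ 20 years.

20 years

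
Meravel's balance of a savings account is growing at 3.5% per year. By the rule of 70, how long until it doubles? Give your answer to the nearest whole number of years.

At 3.5%, doubling takes about 70/3.5 = 20.00 years.

about 20 years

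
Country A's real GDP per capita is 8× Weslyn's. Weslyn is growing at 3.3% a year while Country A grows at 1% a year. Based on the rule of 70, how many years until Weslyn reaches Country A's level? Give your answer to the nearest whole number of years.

What matters is the difference: 2.3 pp.
Rule of 70 on the gap: the ratio halves every 70/2.3 ≈ 30.43 years.
An 8× gap closes after 3 halvings: 3 × 30.43 ≈ 91 years.

around 91 years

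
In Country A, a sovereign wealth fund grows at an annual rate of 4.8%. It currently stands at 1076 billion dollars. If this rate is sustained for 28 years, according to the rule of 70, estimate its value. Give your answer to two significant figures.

It doubles every 70/4.8 ≈ 14.58 years, so 28 years is 1.92 doublings.
2^1.92 ≈ 3.78; 1076 × 3.78 ≈ 4100 billion dollars.

roughly 4100 billion dollars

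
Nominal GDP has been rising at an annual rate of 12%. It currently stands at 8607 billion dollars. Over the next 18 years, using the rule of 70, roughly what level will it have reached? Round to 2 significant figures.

≈ 73000 billion dollars

Doubling time ≈ 70/12 = 5.83 years.
18 years is 18/5.83 ≈ 3.09 doublings, a factor of 2^3.09 ≈ 8.51.
8607 × 8.51 ≈ 73000 billion dollars.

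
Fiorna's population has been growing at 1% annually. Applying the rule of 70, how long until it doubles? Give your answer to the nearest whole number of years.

70 years

At 1%, doubling takes about 70/1 = 70.00 years.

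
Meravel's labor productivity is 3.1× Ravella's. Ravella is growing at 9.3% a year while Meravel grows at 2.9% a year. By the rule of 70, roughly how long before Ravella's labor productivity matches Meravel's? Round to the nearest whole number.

The growth-rate gap is 9.3% − 2.9% = 6.4 percentage points.
So the ratio between them halves every 70/6.4 ≈ 10.94 years.
A 3.1× gap takes log₂(3.1) ≈ 1.63 halvings to close: 1.63 × 10.94 ≈ 18 years.

18 years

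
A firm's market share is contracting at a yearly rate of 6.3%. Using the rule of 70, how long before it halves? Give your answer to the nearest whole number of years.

around 11 years

Falling at 6.3%, it halves about every 70/6.3 = 11.11 years.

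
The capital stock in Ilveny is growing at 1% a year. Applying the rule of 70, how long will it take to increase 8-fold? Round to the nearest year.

Doubling time ≈ 70/1 = 70.00 years.
8 = 2^3, so 3 doublings → 210 years.

approximately 210 years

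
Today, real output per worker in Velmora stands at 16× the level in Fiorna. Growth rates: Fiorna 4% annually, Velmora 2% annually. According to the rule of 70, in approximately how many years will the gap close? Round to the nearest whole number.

≈ 140 years

Fiorna gains on Velmora at 4% − 2% = 2 points a year.
At that relative rate the gap halves every 70/2 ≈ 35.00 years.
A 16× gap closes after 4 halvings: 4 × 35.00 ≈ 140 years.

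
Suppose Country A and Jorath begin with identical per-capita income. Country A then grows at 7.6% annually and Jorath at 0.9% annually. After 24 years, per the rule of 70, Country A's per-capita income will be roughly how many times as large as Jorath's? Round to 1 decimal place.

about 4.9 times

Rate gap = 7.6% − 0.9% = 6.7 points.
The ratio doubles every 70/6.7 ≈ 10.45 years.
24/10.45 ≈ 2.30 doublings → ratio ≈ 2^2.30 ≈ 4.9.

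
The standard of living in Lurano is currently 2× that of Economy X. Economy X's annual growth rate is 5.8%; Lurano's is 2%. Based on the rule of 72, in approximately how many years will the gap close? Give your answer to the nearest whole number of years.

The growth-rate gap is 5.8% − 2% = 3.8 percentage points.
So the ratio between them halves every 72/3.8 ≈ 18.95 years.
A 2× gap closes after 1 halving: 1 × 18.95 ≈ 19 years.

19 years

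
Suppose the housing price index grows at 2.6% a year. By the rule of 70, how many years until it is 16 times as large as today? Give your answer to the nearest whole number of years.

roughly 108 years

Doubling time ≈ 70/2.6 = 26.92 years.
16 = 2^4, so 4 doublings → 108 years.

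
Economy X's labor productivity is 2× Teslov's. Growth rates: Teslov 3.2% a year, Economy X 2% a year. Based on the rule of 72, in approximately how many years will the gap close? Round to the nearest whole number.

roughly 60 years

The growth-rate gap is 3.2% − 2% = 1.2 percentage points.
So the ratio between them halves every 72/1.2 ≈ 60.00 years.
A 2× gap closes after 1 halving: 1 × 60.00 ≈ 60 years.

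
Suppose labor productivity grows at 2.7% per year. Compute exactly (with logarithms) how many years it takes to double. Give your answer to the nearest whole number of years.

26 years

t = ln(2) / ln(1 + 0.027) = 0.6931 / 0.026642 ≈ 26.02.
≈ 26 years.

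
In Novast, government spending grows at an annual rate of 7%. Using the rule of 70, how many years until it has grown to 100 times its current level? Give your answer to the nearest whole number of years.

At 7% it doubles every 70/7 ≈ 10.00 years.
100× is log₂ 100 ≈ 6.64 doublings, so ≈ 6.64 × 10.00 = 66 years.

≈ 66 years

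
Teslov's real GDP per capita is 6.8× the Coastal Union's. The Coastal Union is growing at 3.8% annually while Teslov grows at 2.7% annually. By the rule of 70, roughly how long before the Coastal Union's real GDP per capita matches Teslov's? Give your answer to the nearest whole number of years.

roughly 176 years

the Coastal Union gains on Teslov at 3.8% − 2.7% = 1.1 points a year.
At that relative rate the gap halves every 70/1.1 ≈ 63.64 years.
A 6.8× gap takes log₂(6.8) ≈ 2.77 halvings to close: 2.77 × 63.64 ≈ 176 years.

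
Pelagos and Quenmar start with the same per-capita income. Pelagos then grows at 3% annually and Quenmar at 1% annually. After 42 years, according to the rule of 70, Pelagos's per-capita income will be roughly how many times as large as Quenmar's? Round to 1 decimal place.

Pelagos pulls ahead at 2 pp per year, so the ratio doubles every 70/2 ≈ 35.00 years.
In 42 years that's 1.20 doublings: 2^1.20 ≈ 2.3.

roughly 2.3 times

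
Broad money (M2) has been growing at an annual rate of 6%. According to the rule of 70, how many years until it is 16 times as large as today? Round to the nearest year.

Doubling time ≈ 70/6 = 11.67 years.
Getting to 16× needs 4 doublings: 4 × 11.67 ≈ 47 years.

about 47 years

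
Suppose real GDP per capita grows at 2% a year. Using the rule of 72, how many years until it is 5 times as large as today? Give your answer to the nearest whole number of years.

One doubling takes 72/2 = 36.00 years.
5× is log₂ 5 ≈ 2.32 doublings, so ≈ 2.32 × 36.00 = 84 years.

roughly 84 years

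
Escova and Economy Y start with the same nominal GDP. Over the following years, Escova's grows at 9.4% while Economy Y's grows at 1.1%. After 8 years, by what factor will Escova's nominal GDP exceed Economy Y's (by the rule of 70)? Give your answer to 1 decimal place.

1.9 times

Only the 8.3-point difference matters.
70/8.3 ≈ 8.43 years per doubling of the ratio; 8 years gives 0.95 doublings, so ≈ 1.9×.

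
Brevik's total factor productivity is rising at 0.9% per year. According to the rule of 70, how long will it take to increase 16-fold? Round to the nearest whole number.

311 years

At 0.9% it doubles every 70/0.9 ≈ 77.78 years.
Getting to 16× needs 4 doublings: 4 × 77.78 ≈ 311 years.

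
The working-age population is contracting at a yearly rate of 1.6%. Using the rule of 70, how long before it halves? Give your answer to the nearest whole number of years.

roughly 44 years

The rule works in reverse for decay: 70/1.6 ≈ 43.75 years to halve.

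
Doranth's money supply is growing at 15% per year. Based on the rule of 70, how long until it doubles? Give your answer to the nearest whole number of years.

At 15%, doubling takes about 70/15 = 4.67 years.

around 5 years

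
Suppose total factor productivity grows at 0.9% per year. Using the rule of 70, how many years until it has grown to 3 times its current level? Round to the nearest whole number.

Doubling time ≈ 70/0.9 = 77.78 years.
3× is log₂ 3 ≈ 1.58 doublings, so ≈ 1.58 × 77.78 = 123 years.

123 years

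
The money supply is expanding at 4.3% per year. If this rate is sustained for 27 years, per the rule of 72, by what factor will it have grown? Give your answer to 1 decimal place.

Doubles every ≈ 16.74 years (72/4.3).
27 years is 1.61 doublings; 2^1.61 ≈ 3.1×.

3.1 times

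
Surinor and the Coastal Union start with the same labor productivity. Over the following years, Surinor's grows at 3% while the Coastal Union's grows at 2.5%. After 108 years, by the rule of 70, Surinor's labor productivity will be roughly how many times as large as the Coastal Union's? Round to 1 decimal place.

about 1.7 times

Only the 0.5-point difference matters.
70/0.5 ≈ 140.00 years per doubling of the ratio; 108 years gives 0.77 doublings, so ≈ 1.7×.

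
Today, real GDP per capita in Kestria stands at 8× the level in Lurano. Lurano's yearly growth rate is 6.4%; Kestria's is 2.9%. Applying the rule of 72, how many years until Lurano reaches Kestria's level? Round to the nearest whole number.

What matters is the difference: 3.5 pp.
Rule of 72 on the gap: the ratio halves every 72/3.5 ≈ 20.57 years.
An 8× gap closes after 3 halvings: 3 × 20.57 ≈ 62 years.

about 62 years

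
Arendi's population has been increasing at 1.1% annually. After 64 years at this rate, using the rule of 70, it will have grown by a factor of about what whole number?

Doubling time ≈ 70/1.1 = 63.64 years.
64/63.64 ≈ 1 doubling, so about 2^1 = 2×.

≈ 2 times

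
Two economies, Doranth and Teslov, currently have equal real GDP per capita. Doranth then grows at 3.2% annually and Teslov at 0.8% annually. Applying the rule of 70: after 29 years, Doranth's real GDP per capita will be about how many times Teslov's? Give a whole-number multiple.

≈ 2 times

Doranth pulls ahead at 2.4 pp per year, so the ratio doubles every 70/2.4 ≈ 29.17 years.
In 29 years that's 0.99 doublings: 2^0.99 ≈ 2.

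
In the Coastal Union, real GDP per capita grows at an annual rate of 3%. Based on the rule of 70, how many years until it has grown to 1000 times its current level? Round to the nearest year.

roughly 233 years

At 3% it doubles every 70/3 ≈ 23.33 years.
Reaching 1000× takes log₂(1000) ≈ 9.97 doublings.
9.97 × 23.33 ≈ 233 years.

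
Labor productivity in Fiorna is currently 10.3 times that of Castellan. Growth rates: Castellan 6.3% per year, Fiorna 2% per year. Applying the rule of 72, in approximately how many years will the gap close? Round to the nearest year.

approximately 56 years

The growth-rate gap is 6.3% − 2% = 4.3 percentage points.
So the ratio between them halves every 72/4.3 ≈ 16.74 years.
A 10.3 times gap takes log₂(10.3) ≈ 3.36 halvings to close: 3.36 × 16.74 ≈ 56 years.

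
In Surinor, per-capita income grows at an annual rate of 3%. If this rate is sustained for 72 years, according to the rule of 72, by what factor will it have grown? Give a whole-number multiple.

Doubling time ≈ 72/3 = 24.00 years.
72/24.00 ≈ 3 doublings, so about 2^3 = 8×.

approximately 8 times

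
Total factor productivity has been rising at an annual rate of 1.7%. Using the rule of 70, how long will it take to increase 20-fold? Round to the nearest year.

roughly 178 years

Doubling time ≈ 70/1.7 = 41.18 years.
20× is log₂ 20 ≈ 4.32 doublings, so ≈ 4.32 × 41.18 = 178 years.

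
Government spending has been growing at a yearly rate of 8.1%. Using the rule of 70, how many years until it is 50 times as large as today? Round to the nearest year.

around 49 years

One doubling takes 70/8.1 = 8.64 years.
50× is log₂ 50 ≈ 5.64 doublings, so ≈ 5.64 × 8.64 = 49 years.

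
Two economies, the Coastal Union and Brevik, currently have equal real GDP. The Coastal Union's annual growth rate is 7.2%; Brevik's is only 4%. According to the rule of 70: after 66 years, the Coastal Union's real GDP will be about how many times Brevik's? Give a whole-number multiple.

about 8 times

the Coastal Union pulls ahead at 3.2 pp per year, so the ratio doubles every 70/3.2 ≈ 21.88 years.
In 66 years that's 3.02 doublings: 2^3.02 ≈ 8.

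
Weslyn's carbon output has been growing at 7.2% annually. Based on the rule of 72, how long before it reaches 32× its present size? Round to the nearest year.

approximately 50 years

Doubling time ≈ 72/7.2 = 10.00 years.
32× is 5 doublings, so 5 × 10.00 ≈ 50 years.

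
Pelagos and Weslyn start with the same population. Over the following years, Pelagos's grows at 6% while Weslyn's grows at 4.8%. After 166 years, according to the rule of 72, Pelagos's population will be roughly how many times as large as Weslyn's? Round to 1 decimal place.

Only the 1.2-point difference matters.
72/1.2 ≈ 60.00 years per doubling of the ratio; 166 years gives 2.77 doublings, so ≈ 6.8×.

about 6.8 times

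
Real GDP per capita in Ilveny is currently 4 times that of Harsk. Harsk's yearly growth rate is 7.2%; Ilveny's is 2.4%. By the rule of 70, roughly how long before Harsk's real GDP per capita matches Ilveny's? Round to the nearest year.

about 29 years

The growth-rate gap is 7.2% − 2.4% = 4.8 percentage points.
So the ratio between them halves every 70/4.8 ≈ 14.58 years.
A 4 times gap closes after 2 halvings: 2 × 14.58 ≈ 29 years.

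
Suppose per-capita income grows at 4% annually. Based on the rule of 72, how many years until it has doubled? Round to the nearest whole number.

At 4%, doubling takes about 72/4 = 18.00 years.

18 years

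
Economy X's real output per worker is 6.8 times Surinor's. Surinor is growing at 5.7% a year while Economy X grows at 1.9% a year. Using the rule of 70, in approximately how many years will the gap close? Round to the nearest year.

The growth-rate gap is 5.7% − 1.9% = 3.8 percentage points.
So the ratio between them halves every 70/3.8 ≈ 18.42 years.
A 6.8 times gap takes log₂(6.8) ≈ 2.77 halvings to close: 2.77 × 18.42 ≈ 51 years.

around 51 years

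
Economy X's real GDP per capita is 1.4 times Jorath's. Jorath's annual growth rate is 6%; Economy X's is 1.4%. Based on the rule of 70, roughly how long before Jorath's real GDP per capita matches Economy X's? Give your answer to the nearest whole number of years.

Jorath gains on Economy X at 6% − 1.4% = 4.6 points a year.
At that relative rate the gap halves every 70/4.6 ≈ 15.22 years.
A 1.4 times gap takes log₂(1.4) ≈ 0.49 halvings to close: 0.49 × 15.22 ≈ 7 years.

roughly 7 years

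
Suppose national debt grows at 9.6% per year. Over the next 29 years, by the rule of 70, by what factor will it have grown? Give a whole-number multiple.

70/9.6 ≈ 7.29 years per doubling.
29 years fits 4 doublings: 2^4 = 16.

approximately 16 times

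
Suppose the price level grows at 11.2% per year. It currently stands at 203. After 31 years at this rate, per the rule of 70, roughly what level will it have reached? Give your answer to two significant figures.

Doubling time ≈ 70/11.2 = 6.25 years.
31 years is 31/6.25 ≈ 4.96 doublings, a factor of 2^4.96 ≈ 31.12.
203 × 31.12 ≈ 6300.

≈ 6300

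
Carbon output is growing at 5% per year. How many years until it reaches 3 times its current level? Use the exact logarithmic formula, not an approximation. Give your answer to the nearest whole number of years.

t = ln(3) / ln(1 + 0.05) = 1.0986 / 0.048790 ≈ 22.52.
≈ 23 years.

23 years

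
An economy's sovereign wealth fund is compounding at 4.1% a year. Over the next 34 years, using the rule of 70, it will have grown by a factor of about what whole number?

70/4.1 ≈ 17.07 years per doubling.
34 years fits 2 doublings: 2^2 = 4.

approximately 4 times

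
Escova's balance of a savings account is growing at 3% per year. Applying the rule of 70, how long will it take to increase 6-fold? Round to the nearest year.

Doubling time ≈ 70/3 = 23.33 years.
Reaching 6× takes log₂(6) ≈ 2.58 doublings.
2.58 × 23.33 ≈ 60 years.

approximately 60 years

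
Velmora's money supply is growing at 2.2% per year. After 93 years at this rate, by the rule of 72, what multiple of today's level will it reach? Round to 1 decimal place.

approximately 7.2 times

Doubling time ≈ 72/2.2 = 32.73 years.
93 years / 32.73 ≈ 2.84 doublings → factor 2^2.84 ≈ 7.2.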